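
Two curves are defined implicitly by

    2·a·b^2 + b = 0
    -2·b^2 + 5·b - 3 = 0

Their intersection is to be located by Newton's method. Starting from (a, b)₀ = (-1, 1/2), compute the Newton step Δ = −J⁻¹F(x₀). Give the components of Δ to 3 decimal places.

At (-1, 1/2): F = (0.000, -1.000).
Jacobian J = [[2·b^2, 4·a·b + 1], [0, -4·b + 5]].
At the point, J = [[0.500, -1.000], [0.000, 3.000]] (det J = 1.500).
Solving J·Δ = −F gives Δ = (0.667, 0.333).

(0.667, 0.333)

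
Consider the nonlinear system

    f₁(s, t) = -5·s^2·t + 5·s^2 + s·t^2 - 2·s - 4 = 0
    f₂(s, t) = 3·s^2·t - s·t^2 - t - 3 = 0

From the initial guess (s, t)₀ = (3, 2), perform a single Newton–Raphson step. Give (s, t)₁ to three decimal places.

At (3, 2): F = (-43.000, 37.000).
Jacobian J = [[-10·s·t + 10·s + t^2 - 2, -5·s^2 + 2·s·t], [6·s·t - t^2, 3·s^2 - 2·s·t - 1]].
At the point, J = [[-28.000, -33.000], [32.000, 14.000]] (det J = 664.000).
Solving J·Δ = −F gives Δ = (-0.932, -0.512).
Then the next iterate is (s, t)₁ = (2.068, 1.488).

(2.068, 1.488)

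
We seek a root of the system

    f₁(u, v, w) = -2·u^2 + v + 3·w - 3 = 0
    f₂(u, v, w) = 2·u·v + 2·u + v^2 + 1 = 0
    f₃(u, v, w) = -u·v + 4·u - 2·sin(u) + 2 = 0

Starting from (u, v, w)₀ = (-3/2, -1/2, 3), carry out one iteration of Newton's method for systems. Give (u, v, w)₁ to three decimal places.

(-0.898, -0.412, 1.434)

At (-3/2, -1/2, 3): F = (1.000, -0.250, -2.75501).
Jacobian J = [[-4·u, 1, 3], [2·v + 2, 2·u + 2·v, 0], [-v - 2·cos(u) + 4, -u, 0]].
At the point, J = [[6.000, 1.000, 3.000], [1.000, -4.000, 0.000], [4.35853, 1.500, 0.000]] (det J = 56.80231).
Solving J·Δ = −F gives Δ = (0.602, 0.088, -1.566).
Then the next iterate is (u, v, w)₁ = (-0.898, -0.412, 1.434).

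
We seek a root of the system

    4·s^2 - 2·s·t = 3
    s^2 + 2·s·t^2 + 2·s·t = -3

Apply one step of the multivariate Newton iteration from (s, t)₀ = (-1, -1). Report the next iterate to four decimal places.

At (-1, -1): F = (-1.0000, 4.0000).
Jacobian J = [[8·s - 2·t, -2·s], [2·s + 2·t^2 + 2·t, 4·s·t + 2·s]].
At the point, J = [[-6.0000, 2.0000], [-2.0000, 2.0000]] (det J = -8.0000).
Solving J·Δ = −F gives Δ = (-1.2500, -3.2500).
Then the next iterate is (s, t)₁ = (-2.2500, -4.2500).

(-2.2500, -4.2500)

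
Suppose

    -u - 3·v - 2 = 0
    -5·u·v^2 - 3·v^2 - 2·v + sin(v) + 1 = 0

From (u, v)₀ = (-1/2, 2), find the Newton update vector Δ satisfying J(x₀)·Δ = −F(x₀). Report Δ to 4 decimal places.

At (-1/2, 2): F = (-7.5000, -4.090703).
Jacobian J = [[-1, -3], [-5·v^2, -10·u·v - 6·v + cos(v) - 2]].
At the point, J = [[-1.0000, -3.0000], [-20.0000, -4.416147]] (det J = -55.583853).
Solving J·Δ = −F gives Δ = (0.3751, -2.6250).

(0.3751, -2.6250)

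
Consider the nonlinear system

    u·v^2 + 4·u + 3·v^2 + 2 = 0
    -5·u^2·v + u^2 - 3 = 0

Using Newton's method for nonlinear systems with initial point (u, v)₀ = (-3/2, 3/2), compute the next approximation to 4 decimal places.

(-0.9537, 0.8802)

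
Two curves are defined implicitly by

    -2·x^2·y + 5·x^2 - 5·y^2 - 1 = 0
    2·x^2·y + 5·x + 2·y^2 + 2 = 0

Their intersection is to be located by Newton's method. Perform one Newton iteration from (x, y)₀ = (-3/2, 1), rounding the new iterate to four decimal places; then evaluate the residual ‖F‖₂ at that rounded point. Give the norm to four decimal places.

0.2367

At (-3/2, 1): F = (0.7500, 1.0000).
Jacobian J = [[-4·x·y + 10·x, -2·x^2 - 10·y], [4·x·y + 5, 2·x^2 + 4·y]].
At the point, J = [[-9.0000, -14.5000], [-1.0000, 8.5000]] (det J = -91.0000).
Solving J·Δ = −F gives Δ = (0.2294, -0.0907).
Then the next iterate is (x, y)₁ = (-1.2706, 0.9093).
Re-evaluating at (-1.2706, 0.9093): F = (0.001997, 0.236645), so ‖F‖₂ = 0.2367.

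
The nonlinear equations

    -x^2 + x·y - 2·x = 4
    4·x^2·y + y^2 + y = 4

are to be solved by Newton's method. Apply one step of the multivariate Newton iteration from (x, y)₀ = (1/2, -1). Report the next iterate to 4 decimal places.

(-0.7500, 0.5000)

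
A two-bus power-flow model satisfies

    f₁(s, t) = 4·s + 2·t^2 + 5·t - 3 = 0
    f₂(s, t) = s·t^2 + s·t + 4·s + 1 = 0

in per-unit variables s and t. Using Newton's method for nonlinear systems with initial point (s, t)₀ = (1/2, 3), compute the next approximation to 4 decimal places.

(0.3411, 1.1550)

At (1/2, 3): F = (32.0000, 9.0000).
Jacobian J = [[4, 4·t + 5], [t^2 + t + 4, 2·s·t + s]].
At the point, J = [[4.0000, 17.0000], [16.0000, 3.5000]] (det J = -258.0000).
Solving J·Δ = −F gives Δ = (-0.1589, -1.8450).
Then the next iterate is (s, t)₁ = (0.3411, 1.1550).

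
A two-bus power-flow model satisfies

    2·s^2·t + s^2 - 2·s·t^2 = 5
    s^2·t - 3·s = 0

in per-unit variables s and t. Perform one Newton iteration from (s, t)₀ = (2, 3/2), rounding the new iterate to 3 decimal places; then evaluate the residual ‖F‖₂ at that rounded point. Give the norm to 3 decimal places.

0.031

At (2, 3/2): F = (2.000, 0.000).
Jacobian J = [[4·s·t + 2·s - 2·t^2, 2·s^2 - 4·s·t], [2·s·t - 3, s^2]].
At the point, J = [[11.500, -4.000], [3.000, 4.000]] (det J = 58.000).
Solving J·Δ = −F gives Δ = (-0.138, 0.103).
Then the next iterate is (s, t)₁ = (1.862, 1.603).
Re-evaluating at (1.862, 1.603): F = (0.01316, -0.02833), so ‖F‖₂ = 0.031.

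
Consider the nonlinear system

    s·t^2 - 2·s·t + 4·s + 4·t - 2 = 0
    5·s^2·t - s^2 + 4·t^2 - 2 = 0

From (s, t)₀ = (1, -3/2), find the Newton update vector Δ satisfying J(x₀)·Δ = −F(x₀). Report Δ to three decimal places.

At (1, -3/2): F = (1.250, -1.500).
Jacobian J = [[t^2 - 2·t + 4, 2·s·t - 2·s + 4], [10·s·t - 2·s, 5·s^2 + 8·t]].
At the point, J = [[9.250, -1.000], [-17.000, -7.000]] (det J = -81.750).
Solving J·Δ = −F gives Δ = (-0.125, 0.090).

(-0.125, 0.090)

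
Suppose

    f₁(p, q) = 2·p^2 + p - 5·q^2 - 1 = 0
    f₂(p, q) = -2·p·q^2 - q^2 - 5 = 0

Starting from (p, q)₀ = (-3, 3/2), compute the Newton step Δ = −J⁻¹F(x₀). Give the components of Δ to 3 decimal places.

At (-3, 3/2): F = (2.750, 6.250).
Jacobian J = [[4·p + 1, -10·q], [-2·q^2, -4·p·q - 2·q]].
At the point, J = [[-11.000, -15.000], [-4.500, 15.000]] (det J = -232.500).
Solving J·Δ = −F gives Δ = (0.581, -0.242).

(0.581, -0.242)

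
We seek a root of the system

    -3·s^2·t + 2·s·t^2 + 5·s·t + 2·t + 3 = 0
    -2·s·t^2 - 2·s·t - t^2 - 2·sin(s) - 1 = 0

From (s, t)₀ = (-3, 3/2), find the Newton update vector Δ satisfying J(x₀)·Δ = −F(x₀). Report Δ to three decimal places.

(0.697, -0.747)

At (-3, 3/2): F = (-70.500, 19.53224).
Jacobian J = [[-6·s·t + 2·t^2 + 5·t, -3·s^2 + 4·s·t + 5·s + 2], [-2·t^2 - 2·t - 2·cos(s), -4·s·t - 2·s - 2·t]].
At the point, J = [[39.000, -58.000], [-5.52002, 21.000]] (det J = 498.83913).
Solving J·Δ = −F gives Δ = (0.697, -0.747).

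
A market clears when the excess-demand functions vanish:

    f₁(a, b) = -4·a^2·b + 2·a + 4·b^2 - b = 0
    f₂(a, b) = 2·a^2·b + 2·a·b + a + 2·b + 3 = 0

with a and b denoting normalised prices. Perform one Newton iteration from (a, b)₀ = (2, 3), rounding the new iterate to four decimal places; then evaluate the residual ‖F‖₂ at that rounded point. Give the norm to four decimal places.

At (2, 3): F = (-11.0000, 47.0000).
Jacobian J = [[-8·a·b + 2, -4·a^2 + 8·b - 1], [4·a·b + 2·b + 1, 2·a^2 + 2·a + 2]].
At the point, J = [[-46.0000, 7.0000], [31.0000, 14.0000]] (det J = -861.0000).
Solving J·Δ = −F gives Δ = (-0.5610, -2.1150).
Then the next iterate is (a, b)₁ = (1.4390, 0.8850).
Re-evaluating at (1.4390, 0.8850): F = (-2.204452, 12.421206), so ‖F‖₂ = 12.6153.

12.6153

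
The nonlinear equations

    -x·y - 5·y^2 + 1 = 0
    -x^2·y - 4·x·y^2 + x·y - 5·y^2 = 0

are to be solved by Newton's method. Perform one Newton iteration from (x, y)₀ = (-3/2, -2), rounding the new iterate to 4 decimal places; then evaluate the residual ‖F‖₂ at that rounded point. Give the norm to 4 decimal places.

6.3121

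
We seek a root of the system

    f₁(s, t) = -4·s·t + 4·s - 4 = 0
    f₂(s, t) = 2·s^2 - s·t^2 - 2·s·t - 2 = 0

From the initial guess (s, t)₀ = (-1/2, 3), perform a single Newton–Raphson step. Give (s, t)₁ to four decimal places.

(5.5000, 27.0000)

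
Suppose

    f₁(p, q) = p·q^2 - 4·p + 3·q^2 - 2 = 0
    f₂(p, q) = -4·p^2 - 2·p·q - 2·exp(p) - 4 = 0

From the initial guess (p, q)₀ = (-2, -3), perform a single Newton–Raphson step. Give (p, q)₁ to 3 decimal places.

(-1.111, 0.240)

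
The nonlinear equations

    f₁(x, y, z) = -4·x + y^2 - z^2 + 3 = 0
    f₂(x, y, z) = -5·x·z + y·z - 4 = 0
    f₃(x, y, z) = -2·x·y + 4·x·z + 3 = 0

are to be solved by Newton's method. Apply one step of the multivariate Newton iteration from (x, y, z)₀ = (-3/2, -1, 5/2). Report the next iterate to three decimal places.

(-0.536, -0.388, 2.234)

At (-3/2, -1, 5/2): F = (3.750, 12.250, -15.000).
Jacobian J = [[-4, 2·y, -2·z], [-5·z, z, -5·x + y], [-2·y + 4·z, -2·x, 4·x]].
At the point, J = [[-4.000, -2.000, -5.000], [-12.500, 2.500, 6.500], [12.000, 3.000, -6.000]] (det J = 469.500).
Solving J·Δ = −F gives Δ = (0.964, 0.612, -0.266).
Then the next iterate is (x, y, z)₁ = (-0.536, -0.388, 2.234).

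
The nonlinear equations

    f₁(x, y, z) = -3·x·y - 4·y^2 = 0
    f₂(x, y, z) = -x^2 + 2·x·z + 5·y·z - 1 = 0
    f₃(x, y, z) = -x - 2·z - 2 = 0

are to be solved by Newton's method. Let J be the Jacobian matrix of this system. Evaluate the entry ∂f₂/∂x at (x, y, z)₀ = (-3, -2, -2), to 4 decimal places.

∂f₂/∂x = -2·x + 2·z.
At (-3, -2, -2) this is 2.0000.

2.0000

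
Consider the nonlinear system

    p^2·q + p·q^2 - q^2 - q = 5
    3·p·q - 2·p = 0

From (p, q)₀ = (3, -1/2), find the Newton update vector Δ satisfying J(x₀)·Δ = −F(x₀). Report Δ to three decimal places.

(-3.600, -0.233)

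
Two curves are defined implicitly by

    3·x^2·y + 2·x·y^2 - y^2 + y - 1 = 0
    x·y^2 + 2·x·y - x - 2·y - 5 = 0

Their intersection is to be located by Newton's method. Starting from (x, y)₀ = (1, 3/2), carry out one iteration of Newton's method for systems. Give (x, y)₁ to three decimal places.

(-3.465, 9.076)

At (1, 3/2): F = (7.250, -3.750).
Jacobian J = [[6·x·y + 2·y^2, 3·x^2 + 4·x·y - 2·y + 1], [y^2 + 2·y - 1, 2·x·y + 2·x - 2]].
At the point, J = [[13.500, 7.000], [4.250, 3.000]] (det J = 10.750).
Solving J·Δ = −F gives Δ = (-4.465, 7.576).
Then the next iterate is (x, y)₁ = (-3.465, 9.076).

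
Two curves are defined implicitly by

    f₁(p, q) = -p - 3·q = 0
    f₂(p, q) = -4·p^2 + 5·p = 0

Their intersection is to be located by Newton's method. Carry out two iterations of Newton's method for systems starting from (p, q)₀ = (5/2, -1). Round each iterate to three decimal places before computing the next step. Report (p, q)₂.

At (5/2, -1): F = (0.500, -12.500).
Jacobian J = [[-1, -3], [-8·p + 5, 0]].
At the point, J = [[-1.000, -3.000], [-15.000, 0.000]] (det J = -45.000).
Solving J·Δ = −F gives Δ = (-0.833, 0.444).
Then the next iterate is (p, q)₁ = (1.667, -0.556).
Round to (1.667, -0.556) and repeat: F = (0.001, -2.78056), J = [[-1.000, -3.000], [-8.336, 0.000]].
Δ = (-0.334, 0.112), so (p, q)₂ = (1.333, -0.444).

(1.333, -0.444)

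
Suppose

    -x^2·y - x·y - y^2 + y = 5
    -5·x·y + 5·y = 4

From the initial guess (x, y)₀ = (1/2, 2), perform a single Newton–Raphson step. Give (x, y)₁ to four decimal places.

(0.1316, 0.1263)

At (1/2, 2): F = (-8.5000, 1.0000).
Jacobian J = [[-2·x·y - y, -x^2 - x - 2·y + 1], [-5·y, -5·x + 5]].
At the point, J = [[-4.0000, -3.7500], [-10.0000, 2.5000]] (det J = -47.5000).
Solving J·Δ = −F gives Δ = (-0.3684, -1.8737).
Then the next iterate is (x, y)₁ = (0.1316, 0.1263).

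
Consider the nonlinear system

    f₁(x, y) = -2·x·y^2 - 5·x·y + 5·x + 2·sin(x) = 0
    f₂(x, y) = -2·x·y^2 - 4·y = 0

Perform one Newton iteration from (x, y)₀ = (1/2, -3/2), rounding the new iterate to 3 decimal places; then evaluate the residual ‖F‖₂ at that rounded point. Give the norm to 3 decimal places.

43.987

At (1/2, -3/2): F = (4.95885, 3.750).
Jacobian J = [[-2·y^2 - 5·y + 2·cos(x) + 5, -4·x·y - 5·x], [-2·y^2, -4·x·y - 4]].
At the point, J = [[9.75517, 0.500], [-4.500, -1.000]] (det J = -7.50517).
Solving J·Δ = −F gives Δ = (-0.911, 7.847).
Then the next iterate is (x, y)₁ = (-0.411, 6.347).
Re-evaluating at (-0.411, 6.347): F = (43.30282, 7.72578), so ‖F‖₂ = 43.987.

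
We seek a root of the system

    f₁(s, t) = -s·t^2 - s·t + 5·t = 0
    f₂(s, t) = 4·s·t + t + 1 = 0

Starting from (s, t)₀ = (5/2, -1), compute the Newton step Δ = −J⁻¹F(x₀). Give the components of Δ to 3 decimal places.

(-0.667, 0.667)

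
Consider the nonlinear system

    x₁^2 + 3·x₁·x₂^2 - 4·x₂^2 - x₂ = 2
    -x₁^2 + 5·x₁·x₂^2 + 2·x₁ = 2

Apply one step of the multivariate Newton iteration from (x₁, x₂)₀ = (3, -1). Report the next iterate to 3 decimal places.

At (3, -1): F = (13.000, 10.000).
Jacobian J = [[2·x₁ + 3·x₂^2, 6·x₁·x₂ - 8·x₂ - 1], [-2·x₁ + 5·x₂^2 + 2, 10·x₁·x₂]].
At the point, J = [[9.000, -11.000], [1.000, -30.000]] (det J = -259.000).
Solving J·Δ = −F gives Δ = (-1.081, 0.297).
Then the next iterate is (x₁, x₂)₁ = (1.919, -0.703).

(1.919, -0.703)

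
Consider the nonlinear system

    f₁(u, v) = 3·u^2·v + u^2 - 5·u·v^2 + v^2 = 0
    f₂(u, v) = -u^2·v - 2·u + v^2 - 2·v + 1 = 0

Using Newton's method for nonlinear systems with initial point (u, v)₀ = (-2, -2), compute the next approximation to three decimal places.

(-0.650, -1.250)

At (-2, -2): F = (24.000, 21.000).
Jacobian J = [[6·u·v + 2·u - 5·v^2, 3·u^2 - 10·u·v + 2·v], [-2·u·v - 2, -u^2 + 2·v - 2]].
At the point, J = [[0.000, -32.000], [-10.000, -10.000]] (det J = -320.000).
Solving J·Δ = −F gives Δ = (1.350, 0.750).
Then the next iterate is (u, v)₁ = (-0.650, -1.250).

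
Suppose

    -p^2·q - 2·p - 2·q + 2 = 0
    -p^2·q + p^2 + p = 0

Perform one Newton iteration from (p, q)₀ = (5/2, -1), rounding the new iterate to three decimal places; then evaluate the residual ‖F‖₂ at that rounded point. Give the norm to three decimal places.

4.704

At (5/2, -1): F = (5.250, 15.000).
Jacobian J = [[-2·p·q - 2, -p^2 - 2], [-2·p·q + 2·p + 1, -p^2]].
At the point, J = [[3.000, -8.250], [11.000, -6.250]] (det J = 72.000).
Solving J·Δ = −F gives Δ = (-1.263, 0.177).
Then the next iterate is (p, q)₁ = (1.237, -0.823).
Re-evaluating at (1.237, -0.823): F = (2.43133, 4.02650), so ‖F‖₂ = 4.704.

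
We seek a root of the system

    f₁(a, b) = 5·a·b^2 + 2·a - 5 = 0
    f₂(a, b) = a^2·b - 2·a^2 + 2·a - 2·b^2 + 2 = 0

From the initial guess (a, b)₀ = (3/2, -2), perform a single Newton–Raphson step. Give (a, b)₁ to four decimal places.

At (3/2, -2): F = (28.0000, -12.0000).
Jacobian J = [[5·b^2 + 2, 10·a·b], [2·a·b - 4·a + 2, a^2 - 4·b]].
At the point, J = [[22.0000, -30.0000], [-10.0000, 10.2500]] (det J = -74.5000).
Solving J·Δ = −F gives Δ = (-0.9799, 0.2148).
Then the next iterate is (a, b)₁ = (0.5201, -1.7852).

(0.5201, -1.7852)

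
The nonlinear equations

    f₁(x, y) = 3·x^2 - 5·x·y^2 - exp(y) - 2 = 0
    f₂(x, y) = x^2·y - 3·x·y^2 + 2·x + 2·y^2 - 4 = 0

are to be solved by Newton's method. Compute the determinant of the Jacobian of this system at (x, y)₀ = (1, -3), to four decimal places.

J = [[6·x - 5·y^2, -10·x·y - exp(y)], [2·x·y - 3·y^2 + 2, x^2 - 6·x·y + 4·y]].
At the point, J = [[-39.0000, 29.950213], [-31.0000, 7.0000]].
det J = 655.4566.

655.4566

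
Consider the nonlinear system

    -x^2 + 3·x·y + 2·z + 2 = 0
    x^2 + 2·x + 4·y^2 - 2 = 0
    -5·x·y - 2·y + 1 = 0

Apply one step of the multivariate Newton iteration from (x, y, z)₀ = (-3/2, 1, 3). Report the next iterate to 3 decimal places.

(-0.192, 1.007, -1.533)

At (-3/2, 1, 3): F = (1.250, 1.250, 6.500).
Jacobian J = [[-2·x + 3·y, 3·x, 2], [2·x + 2, 8·y, 0], [-5·y, -5·x - 2, 0]].
At the point, J = [[6.000, -4.500, 2.000], [-1.000, 8.000, 0.000], [-5.000, 5.500, 0.000]] (det J = 69.000).
Solving J·Δ = −F gives Δ = (1.308, 0.007, -4.533).
Then the next iterate is (x, y, z)₁ = (-0.192, 1.007, -1.533).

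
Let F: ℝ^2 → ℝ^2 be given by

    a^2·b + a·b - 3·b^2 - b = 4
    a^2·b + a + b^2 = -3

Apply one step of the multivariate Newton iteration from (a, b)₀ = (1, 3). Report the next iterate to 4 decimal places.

(0.5824, 1.1319)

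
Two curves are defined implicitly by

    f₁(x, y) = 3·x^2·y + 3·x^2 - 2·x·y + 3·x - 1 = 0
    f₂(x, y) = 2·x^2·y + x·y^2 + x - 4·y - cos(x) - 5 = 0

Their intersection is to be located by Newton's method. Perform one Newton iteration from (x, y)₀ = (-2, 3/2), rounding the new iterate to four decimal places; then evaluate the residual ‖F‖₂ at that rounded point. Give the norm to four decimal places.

10.1569

At (-2, 3/2): F = (29.0000, -5.083853).
Jacobian J = [[6·x·y + 6·x - 2·y + 3, 3·x^2 - 2·x], [4·x·y + y^2 + sin(x) + 1, 2·x^2 + 2·x·y - 4]].
At the point, J = [[-30.0000, 16.0000], [-9.659297, -2.0000]] (det J = 214.548759).
Solving J·Δ = −F gives Δ = (-0.1088, -2.0165).
Then the next iterate is (x, y)₁ = (-2.1088, -0.5165).
Re-evaluating at (-2.1088, -0.5165): F = (-3.054363, -9.686736), so ‖F‖₂ = 10.1569.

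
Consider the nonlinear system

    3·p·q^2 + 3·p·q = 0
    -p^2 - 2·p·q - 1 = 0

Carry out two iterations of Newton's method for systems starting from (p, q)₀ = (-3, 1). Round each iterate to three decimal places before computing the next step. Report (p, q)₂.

At (-3, 1): F = (-18.000, -4.000).
Jacobian J = [[3·q^2 + 3·q, 6·p·q + 3·p], [-2·p - 2·q, -2·p]].
At the point, J = [[6.000, -27.000], [4.000, 6.000]] (det J = 144.000).
Solving J·Δ = −F gives Δ = (1.500, -0.333).
Then the next iterate is (p, q)₁ = (-1.500, 0.667).
Round to (-1.500, 0.667) and repeat: F = (-5.00350, -1.249), J = [[3.33567, -10.503], [1.666, 3.000]].
Δ = (1.023, -0.152), so (p, q)₂ = (-0.477, 0.515).

(-0.477, 0.515)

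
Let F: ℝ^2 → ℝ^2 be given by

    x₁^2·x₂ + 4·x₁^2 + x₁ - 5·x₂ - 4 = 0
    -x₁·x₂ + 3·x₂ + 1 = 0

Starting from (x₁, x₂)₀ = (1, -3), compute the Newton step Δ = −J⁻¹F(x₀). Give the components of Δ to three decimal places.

(-0.333, 3.000)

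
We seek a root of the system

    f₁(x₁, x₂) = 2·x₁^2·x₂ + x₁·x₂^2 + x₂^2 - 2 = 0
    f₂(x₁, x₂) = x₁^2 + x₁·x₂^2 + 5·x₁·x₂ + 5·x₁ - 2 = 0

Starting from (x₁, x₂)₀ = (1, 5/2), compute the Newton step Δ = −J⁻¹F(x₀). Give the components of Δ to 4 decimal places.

At (1, 5/2): F = (15.5000, 22.7500).
Jacobian J = [[4·x₁·x₂ + x₂^2, 2·x₁^2 + 2·x₁·x₂ + 2·x₂], [2·x₁ + x₂^2 + 5·x₂ + 5, 2·x₁·x₂ + 5·x₁]].
At the point, J = [[16.2500, 12.0000], [25.7500, 10.0000]] (det J = -146.5000).
Solving J·Δ = −F gives Δ = (-0.8055, -0.2009).

(-0.8055, -0.2009)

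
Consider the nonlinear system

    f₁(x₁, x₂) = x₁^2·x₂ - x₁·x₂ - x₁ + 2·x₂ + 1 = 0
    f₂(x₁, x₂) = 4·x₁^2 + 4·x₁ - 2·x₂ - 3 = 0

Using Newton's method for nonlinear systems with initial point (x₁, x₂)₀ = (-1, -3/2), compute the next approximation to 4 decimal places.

(-1.8889, 0.2778)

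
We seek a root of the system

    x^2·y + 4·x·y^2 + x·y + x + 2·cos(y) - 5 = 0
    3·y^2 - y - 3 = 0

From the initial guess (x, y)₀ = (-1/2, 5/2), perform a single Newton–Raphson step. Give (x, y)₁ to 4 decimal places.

(-0.1387, 1.5536)

At (-1/2, 5/2): F = (-20.227287, 13.2500).
Jacobian J = [[2·x·y + 4·y^2 + y + 1, x^2 + 8·x·y + x - 2·sin(y)], [0, 6·y - 1]].
At the point, J = [[26.0000, -11.446944], [0.0000, 14.0000]] (det J = 364.0000).
Solving J·Δ = −F gives Δ = (0.3613, -0.9464).
Then the next iterate is (x, y)₁ = (-0.1387, 1.5536).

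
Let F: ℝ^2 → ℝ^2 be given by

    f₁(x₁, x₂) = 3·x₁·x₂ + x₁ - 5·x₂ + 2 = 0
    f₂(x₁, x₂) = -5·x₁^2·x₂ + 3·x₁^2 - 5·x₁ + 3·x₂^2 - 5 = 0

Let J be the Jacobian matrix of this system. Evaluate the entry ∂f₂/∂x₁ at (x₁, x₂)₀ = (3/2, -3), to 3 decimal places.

49.000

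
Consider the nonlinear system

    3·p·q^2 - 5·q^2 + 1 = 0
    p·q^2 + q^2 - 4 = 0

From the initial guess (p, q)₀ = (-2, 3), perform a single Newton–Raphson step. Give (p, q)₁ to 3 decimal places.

At (-2, 3): F = (-98.000, -13.000).
Jacobian J = [[3·q^2, 6·p·q - 10·q], [q^2, 2·p·q + 2·q]].
At the point, J = [[27.000, -66.000], [9.000, -6.000]] (det J = 432.000).
Solving J·Δ = −F gives Δ = (0.625, -1.229).
Then the next iterate is (p, q)₁ = (-1.375, 1.771).

(-1.375, 1.771)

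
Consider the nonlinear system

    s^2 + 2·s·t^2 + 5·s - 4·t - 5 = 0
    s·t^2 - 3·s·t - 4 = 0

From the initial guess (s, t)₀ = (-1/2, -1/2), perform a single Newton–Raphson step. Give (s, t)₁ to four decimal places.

At (-1/2, -1/2): F = (-5.5000, -4.8750).
Jacobian J = [[2·s + 2·t^2 + 5, 4·s·t - 4], [t^2 - 3·t, 2·s·t - 3·s]].
At the point, J = [[4.5000, -3.0000], [1.7500, 2.0000]] (det J = 14.2500).
Solving J·Δ = −F gives Δ = (1.7982, 0.8640).
Then the next iterate is (s, t)₁ = (1.2982, 0.3640).

(1.2982, 0.3640)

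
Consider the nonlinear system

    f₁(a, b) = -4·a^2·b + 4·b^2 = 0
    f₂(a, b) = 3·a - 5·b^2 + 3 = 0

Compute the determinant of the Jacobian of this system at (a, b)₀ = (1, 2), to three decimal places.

J = [[-8·a·b, -4·a^2 + 8·b], [3, -10·b]].
At the point, J = [[-16.000, 12.000], [3.000, -20.000]].
det J = 284.000.

284.000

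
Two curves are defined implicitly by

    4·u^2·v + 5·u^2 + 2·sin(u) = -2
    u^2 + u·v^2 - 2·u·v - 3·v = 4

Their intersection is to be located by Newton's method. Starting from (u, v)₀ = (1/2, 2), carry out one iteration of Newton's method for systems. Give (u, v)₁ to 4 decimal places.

(0.4126, -2.9187)

At (1/2, 2): F = (6.208851, -9.7500).
Jacobian J = [[8·u·v + 10·u + 2·cos(u), 4·u^2], [2·u + v^2 - 2·v, 2·u·v - 2·u - 3]].
At the point, J = [[14.755165, 1.0000], [1.0000, -2.0000]] (det J = -30.510330).
Solving J·Δ = −F gives Δ = (-0.0874, -4.9187).
Then the next iterate is (u, v)₁ = (0.4126, -2.9187).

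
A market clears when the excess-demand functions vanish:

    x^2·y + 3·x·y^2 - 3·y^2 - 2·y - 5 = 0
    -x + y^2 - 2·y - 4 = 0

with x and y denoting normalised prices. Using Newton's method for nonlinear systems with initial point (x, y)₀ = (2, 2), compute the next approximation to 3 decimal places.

(0.037, 4.019)

At (2, 2): F = (11.000, -6.000).
Jacobian J = [[2·x·y + 3·y^2, x^2 + 6·x·y - 6·y - 2], [-1, 2·y - 2]].
At the point, J = [[20.000, 14.000], [-1.000, 2.000]] (det J = 54.000).
Solving J·Δ = −F gives Δ = (-1.963, 2.019).
Then the next iterate is (x, y)₁ = (0.037, 4.019).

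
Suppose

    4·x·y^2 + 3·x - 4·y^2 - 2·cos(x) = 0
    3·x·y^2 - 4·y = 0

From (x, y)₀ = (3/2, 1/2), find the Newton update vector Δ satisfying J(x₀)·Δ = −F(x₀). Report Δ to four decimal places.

At (3/2, 1/2): F = (4.858526, -0.8750).
Jacobian J = [[4·y^2 + 2·sin(x) + 3, 8·x·y - 8·y], [3·y^2, 6·x·y - 4]].
At the point, J = [[5.994990, 2.0000], [0.7500, 0.5000]] (det J = 1.497495).
Solving J·Δ = −F gives Δ = (-2.7908, 5.9363).

(-2.7908, 5.9363)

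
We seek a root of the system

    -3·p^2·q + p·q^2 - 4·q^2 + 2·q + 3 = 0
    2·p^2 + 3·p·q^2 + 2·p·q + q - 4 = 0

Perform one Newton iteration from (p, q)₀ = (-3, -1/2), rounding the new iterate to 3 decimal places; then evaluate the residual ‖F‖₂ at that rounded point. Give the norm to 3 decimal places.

At (-3, -1/2): F = (13.750, 14.250).
Jacobian J = [[-6·p·q + q^2, -3·p^2 + 2·p·q - 8·q + 2], [4·p + 3·q^2 + 2·q, 6·p·q + 2·p + 1]].
At the point, J = [[-8.750, -18.000], [-12.250, 4.000]] (det J = -255.500).
Solving J·Δ = −F gives Δ = (1.219, 0.171).
Then the next iterate is (p, q)₁ = (-1.781, -0.329).
Re-evaluating at (-1.781, -0.329): F = (4.84698, 2.60849), so ‖F‖₂ = 5.504.

5.504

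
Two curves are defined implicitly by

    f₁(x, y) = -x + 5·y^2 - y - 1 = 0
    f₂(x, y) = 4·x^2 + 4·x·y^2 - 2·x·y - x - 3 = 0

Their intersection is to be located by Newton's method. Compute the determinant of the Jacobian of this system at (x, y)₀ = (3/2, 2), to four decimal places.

-458.0000

J = [[-1, 10·y - 1], [8·x + 4·y^2 - 2·y - 1, 8·x·y - 2·x]].
At the point, J = [[-1.0000, 19.0000], [23.0000, 21.0000]].
det J = -458.0000.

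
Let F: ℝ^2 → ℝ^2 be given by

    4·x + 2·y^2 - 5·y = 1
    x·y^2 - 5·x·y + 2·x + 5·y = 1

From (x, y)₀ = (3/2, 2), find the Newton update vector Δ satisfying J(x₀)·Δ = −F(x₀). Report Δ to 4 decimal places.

At (3/2, 2): F = (3.0000, 3.0000).
Jacobian J = [[4, 4·y - 5], [y^2 - 5·y + 2, 2·x·y - 5·x + 5]].
At the point, J = [[4.0000, 3.0000], [-4.0000, 3.5000]] (det J = 26.0000).
Solving J·Δ = −F gives Δ = (-0.0577, -0.9231).

(-0.0577, -0.9231)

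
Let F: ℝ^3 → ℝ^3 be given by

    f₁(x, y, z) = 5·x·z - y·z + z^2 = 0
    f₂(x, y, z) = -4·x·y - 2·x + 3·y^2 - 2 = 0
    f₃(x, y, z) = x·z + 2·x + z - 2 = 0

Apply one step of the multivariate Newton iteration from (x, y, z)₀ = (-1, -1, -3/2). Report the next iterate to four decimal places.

(7.0000, 6.5000, -7.2857)

At (-1, -1, -3/2): F = (8.2500, -1.0000, -4.0000).
Jacobian J = [[5·z, -z, 5·x - y + 2·z], [-4·y - 2, -4·x + 6·y, 0], [z + 2, 0, x + 1]].
At the point, J = [[-7.5000, 1.5000, -7.0000], [2.0000, -2.0000, 0.0000], [0.5000, 0.0000, 0.0000]] (det J = -7.0000).
Solving J·Δ = −F gives Δ = (8.0000, 7.5000, -5.7857).
Then the next iterate is (x, y, z)₁ = (7.0000, 6.5000, -7.2857).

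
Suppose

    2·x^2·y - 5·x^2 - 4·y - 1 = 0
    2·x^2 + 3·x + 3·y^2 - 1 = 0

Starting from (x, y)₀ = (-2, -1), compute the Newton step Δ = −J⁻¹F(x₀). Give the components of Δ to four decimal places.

(0.9054, -0.0878)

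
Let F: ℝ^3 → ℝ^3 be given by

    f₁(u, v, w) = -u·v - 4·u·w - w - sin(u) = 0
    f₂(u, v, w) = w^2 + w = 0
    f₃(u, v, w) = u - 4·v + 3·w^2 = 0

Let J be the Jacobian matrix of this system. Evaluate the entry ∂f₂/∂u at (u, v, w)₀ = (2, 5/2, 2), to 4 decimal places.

∂f₂/∂u = 0.
At (2, 5/2, 2) this is 0.0000.

0.0000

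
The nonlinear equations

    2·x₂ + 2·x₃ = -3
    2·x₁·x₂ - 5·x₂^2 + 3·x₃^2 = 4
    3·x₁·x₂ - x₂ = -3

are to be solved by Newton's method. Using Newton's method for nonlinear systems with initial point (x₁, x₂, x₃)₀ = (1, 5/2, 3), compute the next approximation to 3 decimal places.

At (1, 5/2, 3): F = (14.000, -3.250, 8.000).
Jacobian J = [[0, 2, 2], [2·x₂, 2·x₁ - 10·x₂, 6·x₃], [3·x₂, 3·x₁ - 1, 0]].
At the point, J = [[0.000, 2.000, 2.000], [5.000, -23.000, 18.000], [7.500, 2.000, 0.000]] (det J = 635.000).
Solving J·Δ = −F gives Δ = (-0.219, -3.179, -3.821).
Then the next iterate is (x₁, x₂, x₃)₁ = (0.781, -0.679, -0.821).

(0.781, -0.679, -0.821)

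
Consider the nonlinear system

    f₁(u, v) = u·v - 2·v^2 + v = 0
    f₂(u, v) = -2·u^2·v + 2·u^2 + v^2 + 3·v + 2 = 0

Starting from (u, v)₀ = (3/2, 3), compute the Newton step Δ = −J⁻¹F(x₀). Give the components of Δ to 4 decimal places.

(0.5697, -0.9254)

At (3/2, 3): F = (-10.5000, 11.0000).
Jacobian J = [[v, u - 4·v + 1], [-4·u·v + 4·u, -2·u^2 + 2·v + 3]].
At the point, J = [[3.0000, -9.5000], [-12.0000, 4.5000]] (det J = -100.5000).
Solving J·Δ = −F gives Δ = (0.5697, -0.9254).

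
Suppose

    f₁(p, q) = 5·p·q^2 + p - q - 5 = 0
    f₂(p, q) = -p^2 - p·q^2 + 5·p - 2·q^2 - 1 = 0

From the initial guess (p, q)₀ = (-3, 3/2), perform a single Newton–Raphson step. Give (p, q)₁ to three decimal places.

(-0.322, 1.273)

At (-3, 3/2): F = (-43.250, -22.750).
Jacobian J = [[5·q^2 + 1, 10·p·q - 1], [-2·p - q^2 + 5, -2·p·q - 4·q]].
At the point, J = [[12.250, -46.000], [8.750, 3.000]] (det J = 439.250).
Solving J·Δ = −F gives Δ = (2.678, -0.227).
Then the next iterate is (p, q)₁ = (-0.322, 1.273).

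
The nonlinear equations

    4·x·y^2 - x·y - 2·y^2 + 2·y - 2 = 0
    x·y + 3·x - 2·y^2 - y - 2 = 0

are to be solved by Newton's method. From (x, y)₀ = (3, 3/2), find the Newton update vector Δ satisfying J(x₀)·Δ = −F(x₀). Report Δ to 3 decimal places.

(-1.467, -0.276)

At (3, 3/2): F = (19.000, 5.500).
Jacobian J = [[4·y^2 - y, 8·x·y - x - 4·y + 2], [y + 3, x - 4·y - 1]].
At the point, J = [[7.500, 29.000], [4.500, -4.000]] (det J = -160.500).
Solving J·Δ = −F gives Δ = (-1.467, -0.276).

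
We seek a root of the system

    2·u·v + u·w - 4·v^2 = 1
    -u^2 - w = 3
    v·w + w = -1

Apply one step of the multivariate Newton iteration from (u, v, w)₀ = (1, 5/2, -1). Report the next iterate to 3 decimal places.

(-0.633, 0.930, -0.734)

At (1, 5/2, -1): F = (-22.000, -3.000, -2.500).
Jacobian J = [[2·v + w, 2·u - 8·v, u], [-2·u, 0, -1], [0, w, v + 1]].
At the point, J = [[4.000, -18.000, 1.000], [-2.000, 0.000, -1.000], [0.000, -1.000, 3.500]] (det J = -128.000).
Solving J·Δ = −F gives Δ = (-1.633, -1.570, 0.266).
Then the next iterate is (u, v, w)₁ = (-0.633, 0.930, -0.734).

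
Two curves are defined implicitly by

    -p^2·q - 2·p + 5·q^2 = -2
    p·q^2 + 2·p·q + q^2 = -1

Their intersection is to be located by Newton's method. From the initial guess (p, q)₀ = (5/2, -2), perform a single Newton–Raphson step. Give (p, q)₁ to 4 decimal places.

At (5/2, -2): F = (29.5000, 5.0000).
Jacobian J = [[-2·p·q - 2, -p^2 + 10·q], [q^2 + 2·q, 2·p·q + 2·p + 2·q]].
At the point, J = [[8.0000, -26.2500], [0.0000, -9.0000]] (det J = -72.0000).
Solving J·Δ = −F gives Δ = (-1.8646, 0.5556).
Then the next iterate is (p, q)₁ = (0.6354, -1.4444).

(0.6354, -1.4444)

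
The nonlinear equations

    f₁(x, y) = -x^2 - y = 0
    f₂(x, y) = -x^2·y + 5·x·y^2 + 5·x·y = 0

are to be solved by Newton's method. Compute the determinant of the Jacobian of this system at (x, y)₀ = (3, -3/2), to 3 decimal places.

J = [[-2·x, -1], [-2·x·y + 5·y^2 + 5·y, -x^2 + 10·x·y + 5·x]].
At the point, J = [[-6.000, -1.000], [12.750, -39.000]].
det J = 246.750.

246.750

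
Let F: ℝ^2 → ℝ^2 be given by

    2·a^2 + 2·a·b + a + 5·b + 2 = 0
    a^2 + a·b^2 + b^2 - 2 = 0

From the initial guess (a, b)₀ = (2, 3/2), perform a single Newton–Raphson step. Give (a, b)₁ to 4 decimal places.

At (2, 3/2): F = (25.5000, 8.7500).
Jacobian J = [[4·a + 2·b + 1, 2·a + 5], [2·a + b^2, 2·a·b + 2·b]].
At the point, J = [[12.0000, 9.0000], [6.2500, 9.0000]] (det J = 51.7500).
Solving J·Δ = −F gives Δ = (-2.9130, 1.0507).
Then the next iterate is (a, b)₁ = (-0.9130, 2.5507).

(-0.9130, 2.5507)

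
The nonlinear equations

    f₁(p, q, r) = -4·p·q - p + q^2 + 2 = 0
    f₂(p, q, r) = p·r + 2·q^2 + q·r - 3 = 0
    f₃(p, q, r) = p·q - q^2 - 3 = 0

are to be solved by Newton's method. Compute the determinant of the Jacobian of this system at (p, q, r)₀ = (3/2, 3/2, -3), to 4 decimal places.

J = [[-4·q - 1, -4·p + 2·q, 0], [r, 4·q + r, p + q], [q, p - 2·q, 0]].
At the point, J = [[-7.0000, -3.0000, 0.0000], [-3.0000, 3.0000, 3.0000], [1.5000, -1.5000, 0.0000]].
det J = -45.0000.

-45.0000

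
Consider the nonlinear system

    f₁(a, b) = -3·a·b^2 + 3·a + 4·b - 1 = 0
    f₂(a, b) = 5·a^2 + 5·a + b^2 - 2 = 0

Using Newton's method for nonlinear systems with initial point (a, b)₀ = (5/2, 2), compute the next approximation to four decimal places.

At (5/2, 2): F = (-15.5000, 45.7500).
Jacobian J = [[-3·b^2 + 3, -6·a·b + 4], [10·a + 5, 2·b]].
At the point, J = [[-9.0000, -26.0000], [30.0000, 4.0000]] (det J = 744.0000).
Solving J·Δ = −F gives Δ = (-1.5155, -0.0716).
Then the next iterate is (a, b)₁ = (0.9845, 1.9284).

(0.9845, 1.9284)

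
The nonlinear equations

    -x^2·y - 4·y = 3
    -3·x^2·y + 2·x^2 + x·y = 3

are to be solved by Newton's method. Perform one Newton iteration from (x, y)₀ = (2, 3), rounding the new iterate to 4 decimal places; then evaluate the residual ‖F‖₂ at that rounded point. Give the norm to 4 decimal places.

At (2, 3): F = (-27.0000, -25.0000).
Jacobian J = [[-2·x·y, -x^2 - 4], [-6·x·y + 4·x + y, -3·x^2 + x]].
At the point, J = [[-12.0000, -8.0000], [-25.0000, -10.0000]] (det J = -80.0000).
Solving J·Δ = −F gives Δ = (0.8750, -4.6875).
Then the next iterate is (x, y)₁ = (2.8750, -1.6875).
Re-evaluating at (2.8750, -1.6875): F = (17.698242, 50.524414), so ‖F‖₂ = 53.5345.

53.5345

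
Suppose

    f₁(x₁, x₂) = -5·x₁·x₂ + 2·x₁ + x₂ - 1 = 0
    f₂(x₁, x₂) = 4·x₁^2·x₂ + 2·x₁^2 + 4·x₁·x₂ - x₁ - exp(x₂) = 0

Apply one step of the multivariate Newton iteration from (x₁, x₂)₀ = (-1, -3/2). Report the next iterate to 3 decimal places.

At (-1, -3/2): F = (-12.000, 2.77687).
Jacobian J = [[-5·x₂ + 2, -5·x₁ + 1], [8·x₁·x₂ + 4·x₁ + 4·x₂ - 1, 4·x₁^2 + 4·x₁ - exp(x₂)]].
At the point, J = [[9.500, 6.000], [1.000, -0.22313]] (det J = -8.11974).
Solving J·Δ = −F gives Δ = (-1.722, 4.727).
Then the next iterate is (x₁, x₂)₁ = (-2.722, 3.227).

(-2.722, 3.227)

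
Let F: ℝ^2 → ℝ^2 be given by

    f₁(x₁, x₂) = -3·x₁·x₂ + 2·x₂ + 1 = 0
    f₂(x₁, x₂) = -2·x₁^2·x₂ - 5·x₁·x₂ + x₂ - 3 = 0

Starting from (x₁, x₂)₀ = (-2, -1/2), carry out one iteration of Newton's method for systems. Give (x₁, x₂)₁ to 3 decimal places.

(-3.636, 0.182)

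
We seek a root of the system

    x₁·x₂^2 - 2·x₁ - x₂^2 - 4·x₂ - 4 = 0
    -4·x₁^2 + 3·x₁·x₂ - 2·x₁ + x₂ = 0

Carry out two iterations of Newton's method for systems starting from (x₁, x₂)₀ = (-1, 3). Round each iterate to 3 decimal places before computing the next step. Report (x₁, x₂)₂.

(-0.639, -0.058)

At (-1, 3): F = (-32.000, -8.000).
Jacobian J = [[x₂^2 - 2, 2·x₁·x₂ - 2·x₂ - 4], [-8·x₁ + 3·x₂ - 2, 3·x₁ + 1]].
At the point, J = [[7.000, -16.000], [15.000, -2.000]] (det J = 226.000).
Solving J·Δ = −F gives Δ = (0.283, -1.876).
Then the next iterate is (x₁, x₂)₁ = (-0.717, 1.124).
Round to (-0.717, 1.124) and repeat: F = (-9.23122, -1.91608), J = [[-0.73662, -7.85982], [7.108, -1.151]].
Δ = (0.078, -1.182), so (x₁, x₂)₂ = (-0.639, -0.058).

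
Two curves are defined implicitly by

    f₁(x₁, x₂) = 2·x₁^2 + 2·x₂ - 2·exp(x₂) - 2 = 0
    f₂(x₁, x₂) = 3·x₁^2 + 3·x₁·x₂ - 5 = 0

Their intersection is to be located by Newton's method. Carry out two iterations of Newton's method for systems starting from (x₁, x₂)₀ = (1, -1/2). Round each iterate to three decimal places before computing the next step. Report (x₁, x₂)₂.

At (1, -1/2): F = (-2.21306, -3.500).
Jacobian J = [[4·x₁, -2·exp(x₂) + 2], [6·x₁ + 3·x₂, 3·x₁]].
At the point, J = [[4.000, 0.78694], [4.500, 3.000]] (det J = 8.45878).
Solving J·Δ = −F gives Δ = (0.459, 0.478).
Then the next iterate is (x₁, x₂)₁ = (1.459, -0.022).
Round to (1.459, -0.022) and repeat: F = (0.25688, 1.28975), J = [[5.836, 0.04352], [8.688, 4.377]].
Δ = (-0.042, -0.210), so (x₁, x₂)₂ = (1.417, -0.232).

(1.417, -0.232)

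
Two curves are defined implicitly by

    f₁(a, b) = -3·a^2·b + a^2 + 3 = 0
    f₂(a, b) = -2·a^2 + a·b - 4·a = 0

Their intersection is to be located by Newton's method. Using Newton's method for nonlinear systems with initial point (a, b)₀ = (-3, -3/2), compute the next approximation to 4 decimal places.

(-2.2787, -0.4372)

At (-3, -3/2): F = (52.5000, -1.5000).
Jacobian J = [[-6·a·b + 2·a, -3·a^2], [-4·a + b - 4, a]].
At the point, J = [[-33.0000, -27.0000], [6.5000, -3.0000]] (det J = 274.5000).
Solving J·Δ = −F gives Δ = (0.7213, 1.0628).
Then the next iterate is (a, b)₁ = (-2.2787, -0.4372).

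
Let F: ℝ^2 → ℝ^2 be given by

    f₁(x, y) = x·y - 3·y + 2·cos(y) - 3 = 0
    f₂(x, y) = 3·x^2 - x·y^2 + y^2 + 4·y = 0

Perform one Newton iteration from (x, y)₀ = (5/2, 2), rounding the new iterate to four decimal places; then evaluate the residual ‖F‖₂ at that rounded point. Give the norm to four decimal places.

4.1412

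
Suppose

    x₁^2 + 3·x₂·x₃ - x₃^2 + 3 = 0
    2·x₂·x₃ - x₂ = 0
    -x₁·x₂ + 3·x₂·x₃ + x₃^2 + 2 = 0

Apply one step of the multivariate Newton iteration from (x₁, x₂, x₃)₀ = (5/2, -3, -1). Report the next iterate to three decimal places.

(1.500, -6.500, 2.250)

At (5/2, -3, -1): F = (17.250, 9.000, 19.500).
Jacobian J = [[2·x₁, 3·x₃, 3·x₂ - 2·x₃], [0, 2·x₃ - 1, 2·x₂], [-x₂, -x₁ + 3·x₃, 3·x₂ + 2·x₃]].
At the point, J = [[5.000, -3.000, -7.000], [0.000, -3.000, -6.000], [3.000, -5.500, -11.000]] (det J = -9.000).
Solving J·Δ = −F gives Δ = (-1.000, -3.500, 3.250).
Then the next iterate is (x₁, x₂, x₃)₁ = (1.500, -6.500, 2.250).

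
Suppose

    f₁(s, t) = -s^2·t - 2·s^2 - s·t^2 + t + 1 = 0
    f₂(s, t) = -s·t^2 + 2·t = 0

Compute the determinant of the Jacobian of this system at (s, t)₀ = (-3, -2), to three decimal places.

J = [[-2·s·t - 4·s - t^2, -s^2 - 2·s·t + 1], [-t^2, -2·s·t + 2]].
At the point, J = [[-4.000, -20.000], [-4.000, -10.000]].
det J = -40.000.

-40.000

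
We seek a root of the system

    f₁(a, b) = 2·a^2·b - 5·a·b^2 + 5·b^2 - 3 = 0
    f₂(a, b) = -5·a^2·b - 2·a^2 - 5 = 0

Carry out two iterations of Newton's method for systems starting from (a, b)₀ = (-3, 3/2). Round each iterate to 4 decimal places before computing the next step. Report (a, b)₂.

At (-3, 3/2): F = (69.0000, -90.5000).
Jacobian J = [[4·a·b - 5·b^2, 2·a^2 - 10·a·b + 10·b], [-10·a·b - 4·a, -5·a^2]].
At the point, J = [[-29.2500, 78.0000], [57.0000, -45.0000]] (det J = -3129.7500).
Solving J·Δ = −F gives Δ = (1.2634, -0.4109).
Then the next iterate is (a, b)₁ = (-1.7366, 1.0891).
Round to (-1.7366, 1.0891) and repeat: F = (19.798908, -27.453987), J = [[-13.496018, 35.835870], [25.859711, -15.078898]].
Δ = (0.9476, -0.1956), so (a, b)₂ = (-0.7890, 0.8935).

(-0.7890, 0.8935)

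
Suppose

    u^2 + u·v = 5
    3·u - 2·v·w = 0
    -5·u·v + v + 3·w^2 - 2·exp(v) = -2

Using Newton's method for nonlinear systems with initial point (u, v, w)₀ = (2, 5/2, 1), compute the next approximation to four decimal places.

(1.7124, 1.4346, 1.4536)

At (2, 5/2, 1): F = (4.0000, 1.0000, -41.864988).
Jacobian J = [[2·u + v, u, 0], [3, -2·w, -2·v], [-5·v, -5·u - 2·exp(v) + 1, 6·w]].
At the point, J = [[6.5000, 2.0000, 0.0000], [3.0000, -2.0000, -5.0000], [-12.5000, -33.364988, 6.0000]] (det J = -1073.362107).
Solving J·Δ = −F gives Δ = (-0.2876, -1.0654, 0.4536).
Then the next iterate is (u, v, w)₁ = (1.7124, 1.4346, 1.4536).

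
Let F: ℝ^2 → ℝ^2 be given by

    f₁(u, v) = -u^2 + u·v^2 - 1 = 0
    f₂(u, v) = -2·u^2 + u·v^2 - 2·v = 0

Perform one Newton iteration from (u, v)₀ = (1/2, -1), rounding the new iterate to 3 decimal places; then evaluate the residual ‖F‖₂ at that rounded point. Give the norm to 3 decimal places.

At (1/2, -1): F = (-0.750, 2.000).
Jacobian J = [[-2·u + v^2, 2·u·v], [-4·u + v^2, 2·u·v - 2]].
At the point, J = [[0.000, -1.000], [-1.000, -3.000]] (det J = -1.000).
Solving J·Δ = −F gives Δ = (4.250, -0.750).
Then the next iterate is (u, v)₁ = (4.750, -1.750).
Re-evaluating at (4.750, -1.750): F = (-9.01562, -27.07812), so ‖F‖₂ = 28.540.

28.540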